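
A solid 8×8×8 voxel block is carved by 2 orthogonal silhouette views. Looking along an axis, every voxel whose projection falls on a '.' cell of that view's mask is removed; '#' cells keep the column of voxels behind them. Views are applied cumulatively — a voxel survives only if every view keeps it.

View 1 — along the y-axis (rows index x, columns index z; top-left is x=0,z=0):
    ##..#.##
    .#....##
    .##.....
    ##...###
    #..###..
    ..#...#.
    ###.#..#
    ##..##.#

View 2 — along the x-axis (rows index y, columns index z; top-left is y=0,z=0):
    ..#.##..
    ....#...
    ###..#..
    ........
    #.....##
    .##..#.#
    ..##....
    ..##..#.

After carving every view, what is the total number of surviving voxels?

remaining voxels: 74

initial block: 8^3 = 512
after view 1 [y-axis, 31 of 64 cells solid] → remaining = 248
after view 2 [x-axis, 20 of 64 cells solid] → remaining = 74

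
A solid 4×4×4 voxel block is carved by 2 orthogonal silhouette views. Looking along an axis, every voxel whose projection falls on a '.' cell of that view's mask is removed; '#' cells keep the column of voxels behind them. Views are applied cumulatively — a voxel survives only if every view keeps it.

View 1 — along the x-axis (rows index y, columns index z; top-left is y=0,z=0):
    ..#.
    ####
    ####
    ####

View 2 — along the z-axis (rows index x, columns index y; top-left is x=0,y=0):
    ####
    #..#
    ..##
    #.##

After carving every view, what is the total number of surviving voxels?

35 voxels

initial block: 4^3 = 64
after view 1 [x-axis, 13 of 16 cells solid] → remaining = 52
after view 2 [z-axis, 11 of 16 cells solid] → remaining = 35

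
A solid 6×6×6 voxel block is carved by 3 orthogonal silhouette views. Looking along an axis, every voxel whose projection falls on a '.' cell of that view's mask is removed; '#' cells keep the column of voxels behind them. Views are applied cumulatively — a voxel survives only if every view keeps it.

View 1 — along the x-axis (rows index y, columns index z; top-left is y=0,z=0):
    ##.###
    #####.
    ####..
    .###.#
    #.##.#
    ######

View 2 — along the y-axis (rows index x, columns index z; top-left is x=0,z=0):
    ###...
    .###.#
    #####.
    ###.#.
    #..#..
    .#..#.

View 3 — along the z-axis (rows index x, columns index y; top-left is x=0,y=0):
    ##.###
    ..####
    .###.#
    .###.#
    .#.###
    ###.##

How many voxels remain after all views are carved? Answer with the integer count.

initial block: 6^3 = 216
after view 1 [x-axis, 28 of 36 cells solid] → remaining = 168
after view 2 [y-axis, 20 of 36 cells solid] → remaining = 96
after view 3 [z-axis, 26 of 36 cells solid] → remaining = 70

|visual hull| = 70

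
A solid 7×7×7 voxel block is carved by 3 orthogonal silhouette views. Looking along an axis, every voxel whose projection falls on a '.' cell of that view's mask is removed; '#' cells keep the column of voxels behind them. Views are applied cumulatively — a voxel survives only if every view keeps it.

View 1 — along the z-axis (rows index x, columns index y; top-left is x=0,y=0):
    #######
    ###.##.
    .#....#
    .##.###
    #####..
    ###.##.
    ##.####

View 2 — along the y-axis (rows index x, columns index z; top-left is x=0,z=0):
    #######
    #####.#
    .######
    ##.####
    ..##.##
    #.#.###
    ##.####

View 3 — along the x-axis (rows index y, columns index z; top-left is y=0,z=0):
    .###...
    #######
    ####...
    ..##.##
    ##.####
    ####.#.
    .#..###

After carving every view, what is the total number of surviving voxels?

143 voxels

initial block: 7^3 = 343
after view 1 [z-axis, 35 of 49 cells solid] → remaining = 245
after view 2 [y-axis, 40 of 49 cells solid] → remaining = 202
after view 3 [x-axis, 33 of 49 cells solid] → remaining = 143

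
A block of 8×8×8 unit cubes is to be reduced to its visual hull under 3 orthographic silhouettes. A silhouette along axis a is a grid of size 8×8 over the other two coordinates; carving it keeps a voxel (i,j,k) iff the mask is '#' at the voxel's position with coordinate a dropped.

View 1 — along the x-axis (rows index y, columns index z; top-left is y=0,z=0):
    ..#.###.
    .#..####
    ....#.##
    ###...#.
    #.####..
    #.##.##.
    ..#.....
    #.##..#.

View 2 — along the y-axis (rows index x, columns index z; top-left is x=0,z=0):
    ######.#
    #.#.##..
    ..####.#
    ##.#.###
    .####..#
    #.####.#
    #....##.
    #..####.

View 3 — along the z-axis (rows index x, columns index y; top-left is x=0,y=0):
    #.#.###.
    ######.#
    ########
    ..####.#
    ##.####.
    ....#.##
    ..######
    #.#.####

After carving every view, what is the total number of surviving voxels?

before carving: 512 voxels (8×8×8)
[1] x-view keeps 31 columns → grid now 248
[2] y-view keeps 41 columns → grid now 158
[3] z-view keeps 46 columns → grid now 114

remaining voxels: 114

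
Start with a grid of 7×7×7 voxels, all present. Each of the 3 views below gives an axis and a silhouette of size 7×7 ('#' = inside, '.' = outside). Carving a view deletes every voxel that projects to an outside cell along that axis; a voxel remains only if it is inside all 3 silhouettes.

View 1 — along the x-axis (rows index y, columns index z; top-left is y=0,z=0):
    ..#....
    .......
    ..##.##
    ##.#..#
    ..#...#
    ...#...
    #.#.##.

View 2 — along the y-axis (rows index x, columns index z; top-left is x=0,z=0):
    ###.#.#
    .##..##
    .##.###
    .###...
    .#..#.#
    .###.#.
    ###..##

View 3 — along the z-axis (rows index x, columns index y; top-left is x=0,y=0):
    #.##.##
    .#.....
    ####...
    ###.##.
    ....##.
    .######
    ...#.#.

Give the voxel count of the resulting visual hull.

start: 7×7×7 = 343 voxels
after view 1 [x-axis, 16 of 49 cells solid] → remaining = 112
after view 2 [y-axis, 29 of 49 cells solid] → remaining = 67
after view 3 [z-axis, 25 of 49 cells solid] → remaining = 33

voxel count = 33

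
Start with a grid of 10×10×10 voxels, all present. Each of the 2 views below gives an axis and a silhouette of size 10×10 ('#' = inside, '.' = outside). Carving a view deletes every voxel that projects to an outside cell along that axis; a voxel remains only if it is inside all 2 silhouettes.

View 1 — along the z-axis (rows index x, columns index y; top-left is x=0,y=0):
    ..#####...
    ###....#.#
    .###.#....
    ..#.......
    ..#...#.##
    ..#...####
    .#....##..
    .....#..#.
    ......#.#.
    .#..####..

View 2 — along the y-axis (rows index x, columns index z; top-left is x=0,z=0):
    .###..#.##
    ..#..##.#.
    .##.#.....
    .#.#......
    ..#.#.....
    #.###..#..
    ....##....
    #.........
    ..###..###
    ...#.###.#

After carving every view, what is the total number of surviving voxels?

voxel count = 142

full grid |V| = 1000
step 1: project along z, AND mask (36/100) → |grid| = 360
step 2: project along y, AND mask (36/100) → |grid| = 142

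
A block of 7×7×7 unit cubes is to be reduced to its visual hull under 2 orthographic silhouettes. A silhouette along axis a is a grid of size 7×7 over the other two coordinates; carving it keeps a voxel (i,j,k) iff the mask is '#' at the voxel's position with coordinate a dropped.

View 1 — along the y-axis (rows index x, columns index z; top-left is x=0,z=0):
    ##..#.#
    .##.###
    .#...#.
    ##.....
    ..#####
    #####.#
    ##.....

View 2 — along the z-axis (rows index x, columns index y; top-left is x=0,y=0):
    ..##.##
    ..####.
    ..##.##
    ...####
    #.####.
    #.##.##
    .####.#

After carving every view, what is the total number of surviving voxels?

initial block: 7^3 = 343
  1. axis=1 (XZ plane), |mask|=26  ⇒  voxels=182
  2. axis=2 (XY plane), |mask|=31  ⇒  voxels=117

117 voxels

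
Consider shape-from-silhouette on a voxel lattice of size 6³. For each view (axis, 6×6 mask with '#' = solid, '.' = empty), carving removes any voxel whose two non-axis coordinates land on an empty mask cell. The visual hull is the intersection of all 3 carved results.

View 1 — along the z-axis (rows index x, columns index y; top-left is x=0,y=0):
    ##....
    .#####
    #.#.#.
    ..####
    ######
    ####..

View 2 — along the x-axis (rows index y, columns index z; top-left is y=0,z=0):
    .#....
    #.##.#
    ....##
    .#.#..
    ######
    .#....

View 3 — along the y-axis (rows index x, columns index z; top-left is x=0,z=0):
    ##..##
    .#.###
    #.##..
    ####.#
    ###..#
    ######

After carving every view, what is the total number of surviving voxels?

remaining voxels: 46

full grid |V| = 216
after view 1 [z-axis, 24 of 36 cells solid] → remaining = 144
after view 2 [x-axis, 16 of 36 cells solid] → remaining = 65
after view 3 [y-axis, 26 of 36 cells solid] → remaining = 46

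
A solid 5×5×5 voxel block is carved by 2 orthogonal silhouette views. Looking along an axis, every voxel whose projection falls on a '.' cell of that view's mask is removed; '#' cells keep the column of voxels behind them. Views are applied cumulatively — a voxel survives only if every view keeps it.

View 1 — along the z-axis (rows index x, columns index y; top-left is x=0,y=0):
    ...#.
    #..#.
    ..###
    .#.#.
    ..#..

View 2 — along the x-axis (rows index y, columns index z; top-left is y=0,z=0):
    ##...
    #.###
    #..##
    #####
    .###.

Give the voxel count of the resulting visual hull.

full grid |V| = 125
after view 1 [z-axis, 9 of 25 cells solid] → remaining = 45
after view 2 [x-axis, 17 of 25 cells solid] → remaining = 35

remaining voxels: 35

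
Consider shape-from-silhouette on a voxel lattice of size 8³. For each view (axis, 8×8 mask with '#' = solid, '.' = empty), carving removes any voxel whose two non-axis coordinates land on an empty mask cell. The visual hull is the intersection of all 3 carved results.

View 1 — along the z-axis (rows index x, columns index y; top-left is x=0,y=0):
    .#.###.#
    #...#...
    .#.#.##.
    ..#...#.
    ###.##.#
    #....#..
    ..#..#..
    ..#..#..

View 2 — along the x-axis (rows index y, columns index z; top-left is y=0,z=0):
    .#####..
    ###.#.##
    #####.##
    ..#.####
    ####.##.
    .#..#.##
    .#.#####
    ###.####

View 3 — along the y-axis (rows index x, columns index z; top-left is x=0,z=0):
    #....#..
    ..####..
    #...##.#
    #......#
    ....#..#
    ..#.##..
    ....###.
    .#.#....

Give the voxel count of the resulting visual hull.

initial block: 8^3 = 512
V1 z: intersect with XY mask (25 set) -- 200 left
V2 x: intersect with YZ mask (46 set) -- 139 left
V3 y: intersect with XZ mask (22 set) -- 47 left

47 voxels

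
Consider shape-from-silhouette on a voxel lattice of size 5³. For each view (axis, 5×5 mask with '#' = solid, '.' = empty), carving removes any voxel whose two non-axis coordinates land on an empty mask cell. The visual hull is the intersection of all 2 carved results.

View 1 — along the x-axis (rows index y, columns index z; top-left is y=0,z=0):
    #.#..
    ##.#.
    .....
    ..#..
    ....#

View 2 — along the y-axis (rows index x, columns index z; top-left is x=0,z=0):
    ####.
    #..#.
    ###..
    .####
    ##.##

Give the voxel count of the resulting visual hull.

start: 5×5×5 = 125 voxels
  1. axis=0 (YZ plane), |mask|=7  ⇒  voxels=35
  2. axis=1 (XZ plane), |mask|=17  ⇒  voxels=24

remaining voxels: 24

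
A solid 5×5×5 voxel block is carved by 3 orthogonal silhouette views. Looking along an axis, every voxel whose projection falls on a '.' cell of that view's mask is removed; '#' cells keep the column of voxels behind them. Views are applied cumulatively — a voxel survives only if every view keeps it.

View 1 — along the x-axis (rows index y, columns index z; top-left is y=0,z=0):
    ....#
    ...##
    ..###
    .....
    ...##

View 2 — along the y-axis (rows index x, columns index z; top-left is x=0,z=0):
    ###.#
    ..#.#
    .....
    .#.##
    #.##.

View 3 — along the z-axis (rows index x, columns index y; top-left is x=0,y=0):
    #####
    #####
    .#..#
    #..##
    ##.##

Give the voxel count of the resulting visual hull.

remaining voxels: 15

full grid |V| = 125
V1 x: intersect with YZ mask (8 set) -- 40 left
V2 y: intersect with XZ mask (12 set) -- 21 left
V3 z: intersect with XY mask (19 set) -- 15 left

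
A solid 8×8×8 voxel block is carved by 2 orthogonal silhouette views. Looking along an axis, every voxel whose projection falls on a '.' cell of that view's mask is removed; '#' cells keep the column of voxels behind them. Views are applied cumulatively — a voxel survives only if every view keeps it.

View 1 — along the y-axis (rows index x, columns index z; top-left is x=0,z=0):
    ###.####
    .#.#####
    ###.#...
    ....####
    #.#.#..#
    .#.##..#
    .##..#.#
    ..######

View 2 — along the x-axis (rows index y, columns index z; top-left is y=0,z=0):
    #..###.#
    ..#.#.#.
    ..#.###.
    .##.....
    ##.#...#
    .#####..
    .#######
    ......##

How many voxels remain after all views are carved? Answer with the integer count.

start: 8×8×8 = 512 voxels
step 1: project along y, AND mask (39/64) → |grid| = 312
step 2: project along x, AND mask (32/64) → |grid| = 162

162 voxels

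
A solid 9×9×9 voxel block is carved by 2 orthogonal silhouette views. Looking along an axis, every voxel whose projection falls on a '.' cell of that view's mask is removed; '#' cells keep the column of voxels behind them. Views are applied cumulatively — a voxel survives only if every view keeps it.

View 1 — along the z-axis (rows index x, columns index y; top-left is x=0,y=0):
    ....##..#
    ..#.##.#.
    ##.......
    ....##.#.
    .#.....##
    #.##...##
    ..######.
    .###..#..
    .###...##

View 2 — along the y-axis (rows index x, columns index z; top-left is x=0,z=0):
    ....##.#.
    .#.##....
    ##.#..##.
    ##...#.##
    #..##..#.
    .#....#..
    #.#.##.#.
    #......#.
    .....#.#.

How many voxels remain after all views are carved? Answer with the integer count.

|visual hull| = 116

initial block: 9^3 = 729
V1 z: intersect with XY mask (35 set) -- 315 left
V2 y: intersect with XZ mask (31 set) -- 116 left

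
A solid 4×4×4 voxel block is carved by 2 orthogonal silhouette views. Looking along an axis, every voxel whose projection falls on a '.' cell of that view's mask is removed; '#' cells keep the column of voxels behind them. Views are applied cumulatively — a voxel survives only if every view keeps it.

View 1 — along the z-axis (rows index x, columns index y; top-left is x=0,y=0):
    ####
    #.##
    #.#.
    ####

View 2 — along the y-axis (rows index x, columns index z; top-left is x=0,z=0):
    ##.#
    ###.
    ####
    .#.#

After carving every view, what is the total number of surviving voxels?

remaining voxels: 37

full grid |V| = 64
[1] z-view keeps 13 columns → grid now 52
[2] y-view keeps 12 columns → grid now 37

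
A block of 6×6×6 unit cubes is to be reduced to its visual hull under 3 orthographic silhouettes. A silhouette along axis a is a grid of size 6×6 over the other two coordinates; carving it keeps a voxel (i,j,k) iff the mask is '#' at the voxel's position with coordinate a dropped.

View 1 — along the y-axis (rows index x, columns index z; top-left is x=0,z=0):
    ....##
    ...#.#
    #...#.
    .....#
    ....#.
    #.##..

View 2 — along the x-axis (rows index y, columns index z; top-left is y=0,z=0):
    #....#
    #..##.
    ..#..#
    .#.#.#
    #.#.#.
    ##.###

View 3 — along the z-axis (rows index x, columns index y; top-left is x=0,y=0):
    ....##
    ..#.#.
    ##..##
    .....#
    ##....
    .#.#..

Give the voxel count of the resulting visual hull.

initial block: 6^3 = 216
after view 1 [y-axis, 11 of 36 cells solid] → remaining = 66
after view 2 [x-axis, 18 of 36 cells solid] → remaining = 37
after view 3 [z-axis, 13 of 36 cells solid] → remaining = 16

16 voxels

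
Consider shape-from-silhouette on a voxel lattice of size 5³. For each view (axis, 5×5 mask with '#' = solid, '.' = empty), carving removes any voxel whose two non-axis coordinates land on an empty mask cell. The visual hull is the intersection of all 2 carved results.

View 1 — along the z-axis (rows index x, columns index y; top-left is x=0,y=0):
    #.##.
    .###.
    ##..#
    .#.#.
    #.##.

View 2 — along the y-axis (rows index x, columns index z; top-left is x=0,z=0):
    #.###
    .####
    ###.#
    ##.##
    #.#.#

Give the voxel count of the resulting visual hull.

53 voxels

before carving: 125 voxels (5×5×5)
carve view 1 (along z, XY-mask fill 14/25): 70 voxels remain
carve view 2 (along y, XZ-mask fill 19/25): 53 voxels remain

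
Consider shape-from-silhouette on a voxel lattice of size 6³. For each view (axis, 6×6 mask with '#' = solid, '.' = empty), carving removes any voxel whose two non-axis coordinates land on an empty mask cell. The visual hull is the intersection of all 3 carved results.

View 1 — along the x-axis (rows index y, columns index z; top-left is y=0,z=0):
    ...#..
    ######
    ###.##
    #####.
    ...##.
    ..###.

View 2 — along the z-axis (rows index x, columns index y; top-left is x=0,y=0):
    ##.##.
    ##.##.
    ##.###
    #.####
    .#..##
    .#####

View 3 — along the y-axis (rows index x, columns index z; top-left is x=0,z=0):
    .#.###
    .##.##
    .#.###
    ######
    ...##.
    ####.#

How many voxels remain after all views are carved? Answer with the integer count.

68 voxels

before carving: 216 voxels (6×6×6)
step 1: project along x, AND mask (22/36) → |grid| = 132
step 2: project along z, AND mask (26/36) → |grid| = 93
step 3: project along y, AND mask (25/36) → |grid| = 68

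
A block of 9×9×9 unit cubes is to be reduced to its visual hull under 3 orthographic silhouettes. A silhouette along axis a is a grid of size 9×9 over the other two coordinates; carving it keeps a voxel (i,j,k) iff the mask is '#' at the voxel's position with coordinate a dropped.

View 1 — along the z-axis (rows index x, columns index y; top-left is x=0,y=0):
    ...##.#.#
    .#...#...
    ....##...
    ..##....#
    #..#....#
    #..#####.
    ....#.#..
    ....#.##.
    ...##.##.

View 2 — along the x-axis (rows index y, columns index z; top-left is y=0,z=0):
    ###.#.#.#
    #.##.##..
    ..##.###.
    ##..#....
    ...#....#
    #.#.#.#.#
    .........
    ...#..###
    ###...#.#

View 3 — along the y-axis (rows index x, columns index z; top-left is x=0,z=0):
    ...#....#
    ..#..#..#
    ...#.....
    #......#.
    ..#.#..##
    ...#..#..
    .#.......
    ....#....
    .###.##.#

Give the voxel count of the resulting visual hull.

|visual hull| = 28

initial block: 9^3 = 729
  1. axis=2 (XY plane), |mask|=29  ⇒  voxels=261
  2. axis=0 (YZ plane), |mask|=35  ⇒  voxels=91
  3. axis=1 (XZ plane), |mask|=22  ⇒  voxels=28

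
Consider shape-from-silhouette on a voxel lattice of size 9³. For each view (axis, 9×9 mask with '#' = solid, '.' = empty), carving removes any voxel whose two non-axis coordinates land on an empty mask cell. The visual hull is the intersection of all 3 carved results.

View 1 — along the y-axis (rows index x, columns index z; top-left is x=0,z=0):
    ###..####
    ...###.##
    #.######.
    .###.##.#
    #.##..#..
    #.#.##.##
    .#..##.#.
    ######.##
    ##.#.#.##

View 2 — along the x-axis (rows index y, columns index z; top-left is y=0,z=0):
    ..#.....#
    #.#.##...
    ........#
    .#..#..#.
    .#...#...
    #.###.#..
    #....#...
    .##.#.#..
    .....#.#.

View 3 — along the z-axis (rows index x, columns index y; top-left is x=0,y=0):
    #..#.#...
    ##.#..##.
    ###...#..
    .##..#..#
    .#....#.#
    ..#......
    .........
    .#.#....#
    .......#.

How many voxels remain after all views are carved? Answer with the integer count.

|visual hull| = 42

full grid |V| = 729
carve view 1 (along y, XZ-mask fill 53/81): 477 voxels remain
carve view 2 (along x, YZ-mask fill 25/81): 149 voxels remain
carve view 3 (along z, XY-mask fill 24/81): 42 voxels remain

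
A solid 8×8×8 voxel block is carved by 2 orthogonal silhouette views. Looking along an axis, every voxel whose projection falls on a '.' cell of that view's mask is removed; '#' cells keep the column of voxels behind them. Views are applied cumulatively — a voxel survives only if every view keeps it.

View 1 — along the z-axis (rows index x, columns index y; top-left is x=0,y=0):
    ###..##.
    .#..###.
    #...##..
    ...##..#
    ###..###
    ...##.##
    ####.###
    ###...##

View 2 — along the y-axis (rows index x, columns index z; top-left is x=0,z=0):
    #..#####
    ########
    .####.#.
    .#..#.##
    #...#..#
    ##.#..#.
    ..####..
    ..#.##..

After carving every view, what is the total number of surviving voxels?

start: 8×8×8 = 512 voxels
[1] z-view keeps 37 columns → grid now 296
[2] y-view keeps 37 columns → grid now 166

|visual hull| = 166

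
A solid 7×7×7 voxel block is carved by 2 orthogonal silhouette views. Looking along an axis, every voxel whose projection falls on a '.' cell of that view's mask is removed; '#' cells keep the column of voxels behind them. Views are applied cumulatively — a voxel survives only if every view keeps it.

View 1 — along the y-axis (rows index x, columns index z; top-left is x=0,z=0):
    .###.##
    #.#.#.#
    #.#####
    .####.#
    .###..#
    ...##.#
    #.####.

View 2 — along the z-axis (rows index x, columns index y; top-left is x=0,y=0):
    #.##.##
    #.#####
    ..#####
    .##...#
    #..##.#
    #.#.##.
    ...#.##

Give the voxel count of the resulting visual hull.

before carving: 343 voxels (7×7×7)
V1 y: intersect with XZ mask (32 set) -- 224 left
V2 z: intersect with XY mask (30 set) -- 137 left

remaining voxels: 137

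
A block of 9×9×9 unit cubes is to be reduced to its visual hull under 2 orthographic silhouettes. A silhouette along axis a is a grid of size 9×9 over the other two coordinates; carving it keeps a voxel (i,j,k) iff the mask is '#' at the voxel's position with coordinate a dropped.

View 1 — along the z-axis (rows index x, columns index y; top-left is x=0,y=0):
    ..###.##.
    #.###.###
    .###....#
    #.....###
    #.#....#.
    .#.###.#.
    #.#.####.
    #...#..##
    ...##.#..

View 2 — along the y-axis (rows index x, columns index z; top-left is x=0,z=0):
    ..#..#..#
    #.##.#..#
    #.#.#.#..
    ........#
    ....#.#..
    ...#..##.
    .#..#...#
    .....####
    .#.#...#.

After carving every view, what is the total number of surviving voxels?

remaining voxels: 134

before carving: 729 voxels (9×9×9)
  1. axis=2 (XY plane), |mask|=41  ⇒  voxels=369
  2. axis=1 (XZ plane), |mask|=28  ⇒  voxels=134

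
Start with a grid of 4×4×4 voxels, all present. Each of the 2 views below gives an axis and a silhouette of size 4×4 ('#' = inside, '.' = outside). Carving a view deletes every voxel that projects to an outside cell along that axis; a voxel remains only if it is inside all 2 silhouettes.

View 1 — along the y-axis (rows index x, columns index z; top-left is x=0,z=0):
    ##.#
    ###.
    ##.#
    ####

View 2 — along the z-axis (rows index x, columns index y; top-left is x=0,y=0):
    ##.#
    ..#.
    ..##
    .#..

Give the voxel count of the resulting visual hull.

start: 4×4×4 = 64 voxels
[1] y-view keeps 13 columns → grid now 52
[2] z-view keeps 7 columns → grid now 22

remaining voxels: 22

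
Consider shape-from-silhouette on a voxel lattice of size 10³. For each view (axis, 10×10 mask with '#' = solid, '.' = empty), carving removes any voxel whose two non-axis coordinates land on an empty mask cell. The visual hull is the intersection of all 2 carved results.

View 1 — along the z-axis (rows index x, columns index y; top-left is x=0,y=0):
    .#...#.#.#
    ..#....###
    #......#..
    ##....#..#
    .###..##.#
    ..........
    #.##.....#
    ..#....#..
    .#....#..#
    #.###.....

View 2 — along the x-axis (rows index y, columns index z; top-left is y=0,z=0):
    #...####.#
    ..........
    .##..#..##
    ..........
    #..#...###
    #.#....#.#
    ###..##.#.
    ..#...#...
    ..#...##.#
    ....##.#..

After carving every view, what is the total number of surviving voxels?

voxel count = 108

initial block: 10^3 = 1000
carve view 1 (along z, XY-mask fill 33/100): 330 voxels remain
carve view 2 (along x, YZ-mask fill 35/100): 108 voxels remain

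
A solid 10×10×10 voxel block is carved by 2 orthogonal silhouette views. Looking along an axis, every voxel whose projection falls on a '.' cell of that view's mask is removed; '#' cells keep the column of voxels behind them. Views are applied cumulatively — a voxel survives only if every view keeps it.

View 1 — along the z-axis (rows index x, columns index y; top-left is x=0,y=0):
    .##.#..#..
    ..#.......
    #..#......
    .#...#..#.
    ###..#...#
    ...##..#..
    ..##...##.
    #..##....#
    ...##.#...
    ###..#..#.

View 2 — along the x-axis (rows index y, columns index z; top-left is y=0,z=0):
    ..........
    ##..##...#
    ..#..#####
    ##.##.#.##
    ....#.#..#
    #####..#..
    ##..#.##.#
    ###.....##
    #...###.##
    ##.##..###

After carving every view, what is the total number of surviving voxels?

start: 10×10×10 = 1000 voxels
after view 1 [z-axis, 34 of 100 cells solid] → remaining = 340
after view 2 [x-axis, 51 of 100 cells solid] → remaining = 168

|visual hull| = 168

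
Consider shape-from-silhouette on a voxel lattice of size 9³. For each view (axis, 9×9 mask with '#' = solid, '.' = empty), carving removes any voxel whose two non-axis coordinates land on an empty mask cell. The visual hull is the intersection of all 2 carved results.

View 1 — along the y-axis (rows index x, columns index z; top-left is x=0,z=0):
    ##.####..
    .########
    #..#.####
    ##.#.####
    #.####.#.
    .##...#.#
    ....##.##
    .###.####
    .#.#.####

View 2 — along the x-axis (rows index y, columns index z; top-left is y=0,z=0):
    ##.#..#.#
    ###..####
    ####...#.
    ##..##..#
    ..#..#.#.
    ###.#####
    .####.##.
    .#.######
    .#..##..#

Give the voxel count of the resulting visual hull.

before carving: 729 voxels (9×9×9)
V1 y: intersect with XZ mask (54 set) -- 486 left
V2 x: intersect with YZ mask (50 set) -- 303 left

|visual hull| = 303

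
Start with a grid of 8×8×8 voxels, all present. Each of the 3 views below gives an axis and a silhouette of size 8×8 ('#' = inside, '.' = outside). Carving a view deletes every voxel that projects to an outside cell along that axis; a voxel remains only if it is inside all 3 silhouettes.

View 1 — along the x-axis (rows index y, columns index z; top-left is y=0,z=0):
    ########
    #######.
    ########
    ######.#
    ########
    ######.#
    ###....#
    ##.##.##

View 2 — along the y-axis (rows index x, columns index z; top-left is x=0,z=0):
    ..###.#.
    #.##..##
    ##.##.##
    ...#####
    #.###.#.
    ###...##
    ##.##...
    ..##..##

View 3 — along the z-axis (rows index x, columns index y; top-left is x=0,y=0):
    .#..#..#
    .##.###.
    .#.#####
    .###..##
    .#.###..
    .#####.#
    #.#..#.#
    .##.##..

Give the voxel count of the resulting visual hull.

initial block: 8^3 = 512
step 1: project along x, AND mask (55/64) → |grid| = 440
step 2: project along y, AND mask (38/64) → |grid| = 259
step 3: project along z, AND mask (37/64) → |grid| = 154

voxel count = 154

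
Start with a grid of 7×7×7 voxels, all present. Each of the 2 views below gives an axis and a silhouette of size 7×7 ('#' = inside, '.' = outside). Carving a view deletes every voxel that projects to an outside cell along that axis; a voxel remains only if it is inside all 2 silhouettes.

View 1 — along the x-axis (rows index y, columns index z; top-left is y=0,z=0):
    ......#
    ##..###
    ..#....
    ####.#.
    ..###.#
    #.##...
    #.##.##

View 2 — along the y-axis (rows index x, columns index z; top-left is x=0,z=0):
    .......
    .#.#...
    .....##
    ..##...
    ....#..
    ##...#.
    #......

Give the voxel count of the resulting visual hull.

full grid |V| = 343
[1] x-view keeps 24 columns → grid now 168
[2] y-view keeps 11 columns → grid now 37

remaining voxels: 37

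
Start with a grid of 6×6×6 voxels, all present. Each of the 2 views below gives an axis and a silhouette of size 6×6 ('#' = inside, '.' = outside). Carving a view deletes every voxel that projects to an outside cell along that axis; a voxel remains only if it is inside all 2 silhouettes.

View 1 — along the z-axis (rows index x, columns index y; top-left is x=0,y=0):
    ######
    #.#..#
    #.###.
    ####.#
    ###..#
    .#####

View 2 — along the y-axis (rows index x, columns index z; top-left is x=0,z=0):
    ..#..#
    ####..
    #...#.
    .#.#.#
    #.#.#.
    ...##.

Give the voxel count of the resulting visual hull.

before carving: 216 voxels (6×6×6)
step 1: project along z, AND mask (27/36) → |grid| = 162
step 2: project along y, AND mask (16/36) → |grid| = 69

remaining voxels: 69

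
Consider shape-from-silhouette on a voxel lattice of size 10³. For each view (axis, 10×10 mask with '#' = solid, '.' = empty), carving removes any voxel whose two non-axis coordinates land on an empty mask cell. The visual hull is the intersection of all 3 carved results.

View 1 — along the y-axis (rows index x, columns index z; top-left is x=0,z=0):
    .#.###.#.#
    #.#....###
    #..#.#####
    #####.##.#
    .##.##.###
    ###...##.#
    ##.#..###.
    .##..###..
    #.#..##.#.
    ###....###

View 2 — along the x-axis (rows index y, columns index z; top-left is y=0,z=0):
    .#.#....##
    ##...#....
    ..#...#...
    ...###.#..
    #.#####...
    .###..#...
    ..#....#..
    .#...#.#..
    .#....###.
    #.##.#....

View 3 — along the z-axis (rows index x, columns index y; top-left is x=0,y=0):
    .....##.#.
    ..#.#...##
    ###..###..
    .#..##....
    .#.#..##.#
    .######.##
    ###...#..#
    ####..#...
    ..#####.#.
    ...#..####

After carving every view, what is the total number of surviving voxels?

|visual hull| = 104

full grid |V| = 1000
after view 1 [y-axis, 61 of 100 cells solid] → remaining = 610
after view 2 [x-axis, 36 of 100 cells solid] → remaining = 221
after view 3 [z-axis, 50 of 100 cells solid] → remaining = 104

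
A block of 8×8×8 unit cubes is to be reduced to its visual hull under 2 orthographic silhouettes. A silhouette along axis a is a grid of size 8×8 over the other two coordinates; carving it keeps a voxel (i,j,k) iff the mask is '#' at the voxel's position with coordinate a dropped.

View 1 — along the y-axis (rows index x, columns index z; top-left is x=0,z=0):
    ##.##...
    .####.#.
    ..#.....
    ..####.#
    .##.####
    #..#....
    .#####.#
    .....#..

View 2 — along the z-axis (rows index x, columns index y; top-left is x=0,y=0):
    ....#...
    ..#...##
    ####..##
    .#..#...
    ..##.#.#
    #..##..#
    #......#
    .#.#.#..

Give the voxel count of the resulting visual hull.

remaining voxels: 82

start: 8×8×8 = 512 voxels
  1. axis=1 (XZ plane), |mask|=30  ⇒  voxels=240
  2. axis=2 (XY plane), |mask|=25  ⇒  voxels=82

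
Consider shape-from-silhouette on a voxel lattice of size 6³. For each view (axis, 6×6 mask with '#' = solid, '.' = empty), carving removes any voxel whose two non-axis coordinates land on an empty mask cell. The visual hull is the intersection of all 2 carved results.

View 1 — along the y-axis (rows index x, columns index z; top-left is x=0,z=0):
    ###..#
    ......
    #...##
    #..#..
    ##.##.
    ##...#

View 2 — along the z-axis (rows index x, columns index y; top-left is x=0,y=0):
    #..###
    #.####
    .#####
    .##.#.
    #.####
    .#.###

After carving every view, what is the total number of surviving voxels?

before carving: 216 voxels (6×6×6)
V1 y: intersect with XZ mask (16 set) -- 96 left
V2 z: intersect with XY mask (26 set) -- 69 left

voxel count = 69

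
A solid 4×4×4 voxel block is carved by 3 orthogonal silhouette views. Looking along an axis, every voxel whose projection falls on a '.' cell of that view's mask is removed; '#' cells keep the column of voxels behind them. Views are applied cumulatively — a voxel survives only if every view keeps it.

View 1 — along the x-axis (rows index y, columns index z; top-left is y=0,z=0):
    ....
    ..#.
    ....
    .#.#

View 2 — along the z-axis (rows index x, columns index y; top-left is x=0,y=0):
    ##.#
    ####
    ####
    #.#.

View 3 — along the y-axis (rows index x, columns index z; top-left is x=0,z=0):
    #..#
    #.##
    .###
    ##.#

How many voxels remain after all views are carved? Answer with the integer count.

before carving: 64 voxels (4×4×4)
carve view 1 (along x, YZ-mask fill 3/16): 12 voxels remain
carve view 2 (along z, XY-mask fill 13/16): 9 voxels remain
carve view 3 (along y, XZ-mask fill 11/16): 6 voxels remain

6 voxels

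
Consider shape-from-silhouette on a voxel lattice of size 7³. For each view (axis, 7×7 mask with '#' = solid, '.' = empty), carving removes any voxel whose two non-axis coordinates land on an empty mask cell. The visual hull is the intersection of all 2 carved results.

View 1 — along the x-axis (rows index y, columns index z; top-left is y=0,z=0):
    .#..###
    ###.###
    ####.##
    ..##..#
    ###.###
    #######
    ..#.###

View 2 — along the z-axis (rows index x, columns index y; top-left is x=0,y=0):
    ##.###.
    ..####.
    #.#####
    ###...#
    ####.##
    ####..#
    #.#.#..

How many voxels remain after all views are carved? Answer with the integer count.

initial block: 7^3 = 343
step 1: project along x, AND mask (36/49) → |grid| = 252
step 2: project along z, AND mask (33/49) → |grid| = 167

voxel count = 167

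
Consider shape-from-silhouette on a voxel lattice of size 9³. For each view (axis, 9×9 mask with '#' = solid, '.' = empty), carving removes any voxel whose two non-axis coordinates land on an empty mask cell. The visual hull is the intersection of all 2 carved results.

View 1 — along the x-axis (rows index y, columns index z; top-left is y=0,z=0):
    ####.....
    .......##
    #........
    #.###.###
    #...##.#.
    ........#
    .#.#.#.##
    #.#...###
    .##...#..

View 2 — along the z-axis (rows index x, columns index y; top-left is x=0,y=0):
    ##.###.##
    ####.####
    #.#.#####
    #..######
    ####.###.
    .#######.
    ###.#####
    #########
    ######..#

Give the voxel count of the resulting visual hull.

full grid |V| = 729
[1] x-view keeps 32 columns → grid now 288
[2] z-view keeps 67 columns → grid now 235

remaining voxels: 235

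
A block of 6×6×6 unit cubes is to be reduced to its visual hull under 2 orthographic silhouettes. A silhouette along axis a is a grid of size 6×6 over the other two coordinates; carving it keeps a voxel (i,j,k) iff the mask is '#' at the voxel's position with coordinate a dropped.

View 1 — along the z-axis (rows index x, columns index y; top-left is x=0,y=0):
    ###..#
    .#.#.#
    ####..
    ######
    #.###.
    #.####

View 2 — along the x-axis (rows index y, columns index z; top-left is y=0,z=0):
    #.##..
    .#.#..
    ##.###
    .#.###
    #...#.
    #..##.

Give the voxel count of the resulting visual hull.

full grid |V| = 216
step 1: project along z, AND mask (26/36) → |grid| = 156
step 2: project along x, AND mask (19/36) → |grid| = 86

86 voxels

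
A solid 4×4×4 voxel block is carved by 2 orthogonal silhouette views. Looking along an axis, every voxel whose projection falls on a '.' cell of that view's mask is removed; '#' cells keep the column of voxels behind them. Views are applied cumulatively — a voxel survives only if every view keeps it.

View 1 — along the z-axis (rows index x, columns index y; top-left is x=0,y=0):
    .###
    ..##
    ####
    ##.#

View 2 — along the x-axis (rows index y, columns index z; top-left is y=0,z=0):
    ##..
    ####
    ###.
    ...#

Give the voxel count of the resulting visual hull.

before carving: 64 voxels (4×4×4)
  1. axis=2 (XY plane), |mask|=12  ⇒  voxels=48
  2. axis=0 (YZ plane), |mask|=10  ⇒  voxels=29

voxel count = 29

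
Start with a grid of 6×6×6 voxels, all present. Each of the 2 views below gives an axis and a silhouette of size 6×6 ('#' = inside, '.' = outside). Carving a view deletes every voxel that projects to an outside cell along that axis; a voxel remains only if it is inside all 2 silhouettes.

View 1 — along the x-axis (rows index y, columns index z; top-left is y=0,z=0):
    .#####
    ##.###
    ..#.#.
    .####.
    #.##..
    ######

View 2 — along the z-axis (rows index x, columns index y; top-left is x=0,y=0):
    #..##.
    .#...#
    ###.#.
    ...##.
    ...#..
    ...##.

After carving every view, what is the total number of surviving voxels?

voxel count = 56

start: 6×6×6 = 216 voxels
step 1: project along x, AND mask (25/36) → |grid| = 150
step 2: project along z, AND mask (14/36) → |grid| = 56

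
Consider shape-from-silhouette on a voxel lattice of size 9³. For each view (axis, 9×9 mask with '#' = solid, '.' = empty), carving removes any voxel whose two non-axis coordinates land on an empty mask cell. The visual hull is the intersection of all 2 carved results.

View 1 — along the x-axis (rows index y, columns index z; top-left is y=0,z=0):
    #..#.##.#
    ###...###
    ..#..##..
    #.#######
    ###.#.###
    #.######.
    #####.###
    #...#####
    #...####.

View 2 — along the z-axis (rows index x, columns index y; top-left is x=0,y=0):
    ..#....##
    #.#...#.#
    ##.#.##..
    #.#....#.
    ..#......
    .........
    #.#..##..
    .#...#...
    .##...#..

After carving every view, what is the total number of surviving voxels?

|visual hull| = 139

before carving: 729 voxels (9×9×9)
carve view 1 (along x, YZ-mask fill 55/81): 495 voxels remain
carve view 2 (along z, XY-mask fill 25/81): 139 voxels remain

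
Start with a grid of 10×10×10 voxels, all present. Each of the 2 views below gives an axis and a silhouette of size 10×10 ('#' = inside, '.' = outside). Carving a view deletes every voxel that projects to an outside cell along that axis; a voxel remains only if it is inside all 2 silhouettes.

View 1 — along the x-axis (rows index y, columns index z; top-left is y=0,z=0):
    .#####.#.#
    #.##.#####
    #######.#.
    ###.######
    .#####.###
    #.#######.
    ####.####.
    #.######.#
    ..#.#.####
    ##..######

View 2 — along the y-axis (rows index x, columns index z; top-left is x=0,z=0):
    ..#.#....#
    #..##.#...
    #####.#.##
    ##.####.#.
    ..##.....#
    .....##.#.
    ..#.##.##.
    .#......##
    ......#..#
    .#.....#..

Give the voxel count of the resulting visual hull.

voxel count = 309

initial block: 10^3 = 1000
[1] x-view keeps 78 columns → grid now 780
[2] y-view keeps 40 columns → grid now 309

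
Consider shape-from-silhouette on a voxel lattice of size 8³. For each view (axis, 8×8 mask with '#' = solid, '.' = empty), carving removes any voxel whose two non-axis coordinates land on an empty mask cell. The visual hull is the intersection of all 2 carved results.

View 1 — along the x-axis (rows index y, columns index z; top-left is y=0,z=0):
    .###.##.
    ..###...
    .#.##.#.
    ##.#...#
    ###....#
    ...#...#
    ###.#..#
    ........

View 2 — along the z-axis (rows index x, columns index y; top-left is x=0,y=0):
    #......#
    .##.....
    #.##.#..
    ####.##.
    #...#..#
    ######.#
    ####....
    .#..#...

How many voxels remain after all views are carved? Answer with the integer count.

start: 8×8×8 = 512 voxels
[1] x-view keeps 27 columns → grid now 216
[2] z-view keeps 30 columns → grid now 104

104 voxels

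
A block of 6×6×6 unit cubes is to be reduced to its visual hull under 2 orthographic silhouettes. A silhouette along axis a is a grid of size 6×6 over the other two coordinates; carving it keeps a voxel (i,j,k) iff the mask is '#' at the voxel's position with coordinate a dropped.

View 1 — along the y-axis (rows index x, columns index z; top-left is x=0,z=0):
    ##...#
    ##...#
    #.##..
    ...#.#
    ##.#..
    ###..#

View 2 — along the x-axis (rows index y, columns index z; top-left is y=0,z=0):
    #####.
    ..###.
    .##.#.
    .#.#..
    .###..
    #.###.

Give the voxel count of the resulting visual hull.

51 voxels

start: 6×6×6 = 216 voxels
carve view 1 (along y, XZ-mask fill 18/36): 108 voxels remain
carve view 2 (along x, YZ-mask fill 20/36): 51 voxels remain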